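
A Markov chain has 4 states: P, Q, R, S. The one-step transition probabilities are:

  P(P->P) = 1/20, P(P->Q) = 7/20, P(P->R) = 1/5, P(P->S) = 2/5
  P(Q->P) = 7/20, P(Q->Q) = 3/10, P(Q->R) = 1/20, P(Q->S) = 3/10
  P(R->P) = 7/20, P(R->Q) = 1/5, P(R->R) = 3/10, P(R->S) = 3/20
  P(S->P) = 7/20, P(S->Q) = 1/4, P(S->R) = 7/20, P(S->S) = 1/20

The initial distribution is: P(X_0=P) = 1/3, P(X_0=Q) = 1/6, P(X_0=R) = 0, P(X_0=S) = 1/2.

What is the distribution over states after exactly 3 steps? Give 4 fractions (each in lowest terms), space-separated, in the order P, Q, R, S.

Answer: 107/400 539/1920 43/200 2273/9600

Derivation:
Propagating the distribution step by step (d_{t+1} = d_t * P):
d_0 = (P=1/3, Q=1/6, R=0, S=1/2)
  d_1[P] = 1/3*1/20 + 1/6*7/20 + 0*7/20 + 1/2*7/20 = 1/4
  d_1[Q] = 1/3*7/20 + 1/6*3/10 + 0*1/5 + 1/2*1/4 = 7/24
  d_1[R] = 1/3*1/5 + 1/6*1/20 + 0*3/10 + 1/2*7/20 = 1/4
  d_1[S] = 1/3*2/5 + 1/6*3/10 + 0*3/20 + 1/2*1/20 = 5/24
d_1 = (P=1/4, Q=7/24, R=1/4, S=5/24)
  d_2[P] = 1/4*1/20 + 7/24*7/20 + 1/4*7/20 + 5/24*7/20 = 11/40
  d_2[Q] = 1/4*7/20 + 7/24*3/10 + 1/4*1/5 + 5/24*1/4 = 133/480
  d_2[R] = 1/4*1/5 + 7/24*1/20 + 1/4*3/10 + 5/24*7/20 = 17/80
  d_2[S] = 1/4*2/5 + 7/24*3/10 + 1/4*3/20 + 5/24*1/20 = 113/480
d_2 = (P=11/40, Q=133/480, R=17/80, S=113/480)
  d_3[P] = 11/40*1/20 + 133/480*7/20 + 17/80*7/20 + 113/480*7/20 = 107/400
  d_3[Q] = 11/40*7/20 + 133/480*3/10 + 17/80*1/5 + 113/480*1/4 = 539/1920
  d_3[R] = 11/40*1/5 + 133/480*1/20 + 17/80*3/10 + 113/480*7/20 = 43/200
  d_3[S] = 11/40*2/5 + 133/480*3/10 + 17/80*3/20 + 113/480*1/20 = 2273/9600
d_3 = (P=107/400, Q=539/1920, R=43/200, S=2273/9600)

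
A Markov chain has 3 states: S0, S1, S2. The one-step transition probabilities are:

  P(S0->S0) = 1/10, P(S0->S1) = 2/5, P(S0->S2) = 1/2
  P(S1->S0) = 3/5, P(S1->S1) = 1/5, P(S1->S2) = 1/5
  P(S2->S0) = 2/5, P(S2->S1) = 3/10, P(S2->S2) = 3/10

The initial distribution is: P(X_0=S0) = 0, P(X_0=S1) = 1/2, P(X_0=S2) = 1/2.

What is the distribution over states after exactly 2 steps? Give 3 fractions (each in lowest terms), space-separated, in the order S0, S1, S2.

Answer: 3/10 13/40 3/8

Derivation:
Propagating the distribution step by step (d_{t+1} = d_t * P):
d_0 = (S0=0, S1=1/2, S2=1/2)
  d_1[S0] = 0*1/10 + 1/2*3/5 + 1/2*2/5 = 1/2
  d_1[S1] = 0*2/5 + 1/2*1/5 + 1/2*3/10 = 1/4
  d_1[S2] = 0*1/2 + 1/2*1/5 + 1/2*3/10 = 1/4
d_1 = (S0=1/2, S1=1/4, S2=1/4)
  d_2[S0] = 1/2*1/10 + 1/4*3/5 + 1/4*2/5 = 3/10
  d_2[S1] = 1/2*2/5 + 1/4*1/5 + 1/4*3/10 = 13/40
  d_2[S2] = 1/2*1/2 + 1/4*1/5 + 1/4*3/10 = 3/8
d_2 = (S0=3/10, S1=13/40, S2=3/8)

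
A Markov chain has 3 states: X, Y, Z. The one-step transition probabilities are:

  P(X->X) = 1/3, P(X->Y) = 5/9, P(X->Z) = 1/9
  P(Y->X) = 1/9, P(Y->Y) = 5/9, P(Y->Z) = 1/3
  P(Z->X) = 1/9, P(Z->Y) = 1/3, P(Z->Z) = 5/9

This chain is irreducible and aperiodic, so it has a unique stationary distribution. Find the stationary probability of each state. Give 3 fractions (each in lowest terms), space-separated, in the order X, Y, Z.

Answer: 1/7 23/49 19/49

Derivation:
The stationary distribution satisfies pi = pi * P, i.e.:
  pi_X = 1/3*pi_X + 1/9*pi_Y + 1/9*pi_Z
  pi_Y = 5/9*pi_X + 5/9*pi_Y + 1/3*pi_Z
  pi_Z = 1/9*pi_X + 1/3*pi_Y + 5/9*pi_Z
with normalization: pi_X + pi_Y + pi_Z = 1.

Using the first 2 balance equations plus normalization, the linear system A*pi = b is:
  [-2/3, 1/9, 1/9] . pi = 0
  [5/9, -4/9, 1/3] . pi = 0
  [1, 1, 1] . pi = 1

Solving yields:
  pi_X = 1/7
  pi_Y = 23/49
  pi_Z = 19/49

Verification (pi * P):
  1/7*1/3 + 23/49*1/9 + 19/49*1/9 = 1/7 = pi_X  (ok)
  1/7*5/9 + 23/49*5/9 + 19/49*1/3 = 23/49 = pi_Y  (ok)
  1/7*1/9 + 23/49*1/3 + 19/49*5/9 = 19/49 = pi_Z  (ok)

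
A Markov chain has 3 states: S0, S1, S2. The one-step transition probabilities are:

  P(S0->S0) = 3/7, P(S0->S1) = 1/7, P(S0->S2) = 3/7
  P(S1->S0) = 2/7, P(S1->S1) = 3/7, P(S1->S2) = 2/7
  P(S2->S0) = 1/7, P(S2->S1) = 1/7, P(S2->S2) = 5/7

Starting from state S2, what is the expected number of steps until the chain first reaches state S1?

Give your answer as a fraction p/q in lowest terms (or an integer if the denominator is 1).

Let h_i = expected steps to first reach S1 from state i.
Boundary: h_S1 = 0.
First-step equations for the other states:
  h_S0 = 1 + 3/7*h_S0 + 1/7*h_S1 + 3/7*h_S2
  h_S2 = 1 + 1/7*h_S0 + 1/7*h_S1 + 5/7*h_S2

Substituting h_S1 = 0 and rearranging gives the linear system (I - Q) h = 1:
  [4/7, -3/7] . (h_S0, h_S2) = 1
  [-1/7, 2/7] . (h_S0, h_S2) = 1

Solving yields:
  h_S0 = 7
  h_S2 = 7

Starting state is S2, so the expected hitting time is h_S2 = 7.

Answer: 7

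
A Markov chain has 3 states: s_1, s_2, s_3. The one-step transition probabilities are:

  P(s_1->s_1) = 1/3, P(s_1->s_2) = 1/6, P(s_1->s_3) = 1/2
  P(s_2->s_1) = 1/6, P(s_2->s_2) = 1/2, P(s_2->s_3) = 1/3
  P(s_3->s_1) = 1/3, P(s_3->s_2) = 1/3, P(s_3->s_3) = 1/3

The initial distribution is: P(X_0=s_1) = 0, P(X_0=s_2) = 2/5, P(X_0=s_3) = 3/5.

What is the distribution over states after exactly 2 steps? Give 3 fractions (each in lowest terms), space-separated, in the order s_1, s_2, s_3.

Propagating the distribution step by step (d_{t+1} = d_t * P):
d_0 = (s_1=0, s_2=2/5, s_3=3/5)
  d_1[s_1] = 0*1/3 + 2/5*1/6 + 3/5*1/3 = 4/15
  d_1[s_2] = 0*1/6 + 2/5*1/2 + 3/5*1/3 = 2/5
  d_1[s_3] = 0*1/2 + 2/5*1/3 + 3/5*1/3 = 1/3
d_1 = (s_1=4/15, s_2=2/5, s_3=1/3)
  d_2[s_1] = 4/15*1/3 + 2/5*1/6 + 1/3*1/3 = 4/15
  d_2[s_2] = 4/15*1/6 + 2/5*1/2 + 1/3*1/3 = 16/45
  d_2[s_3] = 4/15*1/2 + 2/5*1/3 + 1/3*1/3 = 17/45
d_2 = (s_1=4/15, s_2=16/45, s_3=17/45)

Answer: 4/15 16/45 17/45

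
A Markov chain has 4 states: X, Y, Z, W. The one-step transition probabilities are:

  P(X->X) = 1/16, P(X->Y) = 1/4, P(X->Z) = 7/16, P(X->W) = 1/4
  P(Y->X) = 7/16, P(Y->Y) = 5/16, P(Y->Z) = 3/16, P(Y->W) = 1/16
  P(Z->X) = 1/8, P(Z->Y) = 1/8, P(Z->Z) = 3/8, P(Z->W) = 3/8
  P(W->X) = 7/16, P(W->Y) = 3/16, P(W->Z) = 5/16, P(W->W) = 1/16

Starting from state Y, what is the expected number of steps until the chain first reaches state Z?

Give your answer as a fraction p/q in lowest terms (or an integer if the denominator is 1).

Answer: 2816/795

Derivation:
Let h_i = expected steps to first reach Z from state i.
Boundary: h_Z = 0.
First-step equations for the other states:
  h_X = 1 + 1/16*h_X + 1/4*h_Y + 7/16*h_Z + 1/4*h_W
  h_Y = 1 + 7/16*h_X + 5/16*h_Y + 3/16*h_Z + 1/16*h_W
  h_W = 1 + 7/16*h_X + 3/16*h_Y + 5/16*h_Z + 1/16*h_W

Substituting h_Z = 0 and rearranging gives the linear system (I - Q) h = 1:
  [15/16, -1/4, -1/4] . (h_X, h_Y, h_W) = 1
  [-7/16, 11/16, -1/16] . (h_X, h_Y, h_W) = 1
  [-7/16, -3/16, 15/16] . (h_X, h_Y, h_W) = 1

Solving yields:
  h_X = 752/265
  h_Y = 2816/795
  h_W = 2464/795

Starting state is Y, so the expected hitting time is h_Y = 2816/795.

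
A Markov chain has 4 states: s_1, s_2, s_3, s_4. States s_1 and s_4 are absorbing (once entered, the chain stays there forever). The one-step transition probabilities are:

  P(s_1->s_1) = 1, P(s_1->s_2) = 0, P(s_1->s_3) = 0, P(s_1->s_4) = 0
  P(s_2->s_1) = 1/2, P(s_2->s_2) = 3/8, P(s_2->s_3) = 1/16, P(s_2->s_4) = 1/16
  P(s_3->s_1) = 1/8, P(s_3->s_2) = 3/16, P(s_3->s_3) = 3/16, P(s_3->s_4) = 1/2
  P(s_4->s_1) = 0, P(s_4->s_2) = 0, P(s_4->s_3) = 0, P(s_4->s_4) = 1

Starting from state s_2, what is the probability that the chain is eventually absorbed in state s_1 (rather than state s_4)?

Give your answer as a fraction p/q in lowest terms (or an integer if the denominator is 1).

Let a_i = P(absorbed in s_1 | start in state i).
Boundary conditions: a_s_1 = 1, a_s_4 = 0.
For each transient state i, a_i = sum_j P(i->j) * a_j:
  a_s_2 = 1/2*a_s_1 + 3/8*a_s_2 + 1/16*a_s_3 + 1/16*a_s_4
  a_s_3 = 1/8*a_s_1 + 3/16*a_s_2 + 3/16*a_s_3 + 1/2*a_s_4

Substituting a_s_1 = 1 and a_s_4 = 0, rearrange to (I - Q) a = r where r[i] = P(i -> s_1):
  [5/8, -1/16] . (a_s_2, a_s_3) = 1/2
  [-3/16, 13/16] . (a_s_2, a_s_3) = 1/8

Solving yields:
  a_s_2 = 106/127
  a_s_3 = 44/127

Starting state is s_2, so the absorption probability is a_s_2 = 106/127.

Answer: 106/127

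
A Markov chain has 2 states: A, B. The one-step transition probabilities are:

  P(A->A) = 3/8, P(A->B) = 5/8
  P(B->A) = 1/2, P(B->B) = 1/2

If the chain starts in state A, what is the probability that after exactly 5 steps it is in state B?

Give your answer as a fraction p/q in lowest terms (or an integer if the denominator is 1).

Answer: 18205/32768

Derivation:
Computing P^5 by repeated multiplication:
P^1 =
  A: [3/8, 5/8]
  B: [1/2, 1/2]
P^2 =
  A: [29/64, 35/64]
  B: [7/16, 9/16]
P^3 =
  A: [227/512, 285/512]
  B: [57/128, 71/128]
P^4 =
  A: [1821/4096, 2275/4096]
  B: [455/1024, 569/1024]
P^5 =
  A: [14563/32768, 18205/32768]
  B: [3641/8192, 4551/8192]

(P^5)[A -> B] = 18205/32768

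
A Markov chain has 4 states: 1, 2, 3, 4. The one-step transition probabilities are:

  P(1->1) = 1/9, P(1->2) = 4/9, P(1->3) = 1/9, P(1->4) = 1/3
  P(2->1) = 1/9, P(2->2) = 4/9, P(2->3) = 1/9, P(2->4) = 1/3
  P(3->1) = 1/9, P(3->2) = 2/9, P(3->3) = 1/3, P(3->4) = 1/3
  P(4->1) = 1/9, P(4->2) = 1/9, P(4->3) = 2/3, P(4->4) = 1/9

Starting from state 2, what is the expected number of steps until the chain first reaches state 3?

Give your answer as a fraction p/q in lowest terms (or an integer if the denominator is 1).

Answer: 99/26

Derivation:
Let h_i = expected steps to first reach 3 from state i.
Boundary: h_3 = 0.
First-step equations for the other states:
  h_1 = 1 + 1/9*h_1 + 4/9*h_2 + 1/9*h_3 + 1/3*h_4
  h_2 = 1 + 1/9*h_1 + 4/9*h_2 + 1/9*h_3 + 1/3*h_4
  h_4 = 1 + 1/9*h_1 + 1/9*h_2 + 2/3*h_3 + 1/9*h_4

Substituting h_3 = 0 and rearranging gives the linear system (I - Q) h = 1:
  [8/9, -4/9, -1/3] . (h_1, h_2, h_4) = 1
  [-1/9, 5/9, -1/3] . (h_1, h_2, h_4) = 1
  [-1/9, -1/9, 8/9] . (h_1, h_2, h_4) = 1

Solving yields:
  h_1 = 99/26
  h_2 = 99/26
  h_4 = 27/13

Starting state is 2, so the expected hitting time is h_2 = 99/26.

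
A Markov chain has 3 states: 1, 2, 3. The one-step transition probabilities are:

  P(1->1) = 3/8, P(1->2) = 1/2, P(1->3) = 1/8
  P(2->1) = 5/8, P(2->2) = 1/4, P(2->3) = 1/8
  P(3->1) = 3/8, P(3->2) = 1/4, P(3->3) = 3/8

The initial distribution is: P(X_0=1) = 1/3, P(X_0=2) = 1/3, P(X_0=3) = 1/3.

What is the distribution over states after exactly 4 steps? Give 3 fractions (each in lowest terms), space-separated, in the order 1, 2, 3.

Propagating the distribution step by step (d_{t+1} = d_t * P):
d_0 = (1=1/3, 2=1/3, 3=1/3)
  d_1[1] = 1/3*3/8 + 1/3*5/8 + 1/3*3/8 = 11/24
  d_1[2] = 1/3*1/2 + 1/3*1/4 + 1/3*1/4 = 1/3
  d_1[3] = 1/3*1/8 + 1/3*1/8 + 1/3*3/8 = 5/24
d_1 = (1=11/24, 2=1/3, 3=5/24)
  d_2[1] = 11/24*3/8 + 1/3*5/8 + 5/24*3/8 = 11/24
  d_2[2] = 11/24*1/2 + 1/3*1/4 + 5/24*1/4 = 35/96
  d_2[3] = 11/24*1/8 + 1/3*1/8 + 5/24*3/8 = 17/96
d_2 = (1=11/24, 2=35/96, 3=17/96)
  d_3[1] = 11/24*3/8 + 35/96*5/8 + 17/96*3/8 = 179/384
  d_3[2] = 11/24*1/2 + 35/96*1/4 + 17/96*1/4 = 35/96
  d_3[3] = 11/24*1/8 + 35/96*1/8 + 17/96*3/8 = 65/384
d_3 = (1=179/384, 2=35/96, 3=65/384)
  d_4[1] = 179/384*3/8 + 35/96*5/8 + 65/384*3/8 = 179/384
  d_4[2] = 179/384*1/2 + 35/96*1/4 + 65/384*1/4 = 563/1536
  d_4[3] = 179/384*1/8 + 35/96*1/8 + 65/384*3/8 = 257/1536
d_4 = (1=179/384, 2=563/1536, 3=257/1536)

Answer: 179/384 563/1536 257/1536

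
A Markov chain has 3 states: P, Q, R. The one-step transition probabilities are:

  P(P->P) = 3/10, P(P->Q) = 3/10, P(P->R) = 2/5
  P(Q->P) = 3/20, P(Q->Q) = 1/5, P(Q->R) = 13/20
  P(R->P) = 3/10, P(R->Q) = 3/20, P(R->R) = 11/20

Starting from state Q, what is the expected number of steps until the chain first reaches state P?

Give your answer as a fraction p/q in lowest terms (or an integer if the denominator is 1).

Let h_i = expected steps to first reach P from state i.
Boundary: h_P = 0.
First-step equations for the other states:
  h_Q = 1 + 3/20*h_P + 1/5*h_Q + 13/20*h_R
  h_R = 1 + 3/10*h_P + 3/20*h_Q + 11/20*h_R

Substituting h_P = 0 and rearranging gives the linear system (I - Q) h = 1:
  [4/5, -13/20] . (h_Q, h_R) = 1
  [-3/20, 9/20] . (h_Q, h_R) = 1

Solving yields:
  h_Q = 88/21
  h_R = 76/21

Starting state is Q, so the expected hitting time is h_Q = 88/21.

Answer: 88/21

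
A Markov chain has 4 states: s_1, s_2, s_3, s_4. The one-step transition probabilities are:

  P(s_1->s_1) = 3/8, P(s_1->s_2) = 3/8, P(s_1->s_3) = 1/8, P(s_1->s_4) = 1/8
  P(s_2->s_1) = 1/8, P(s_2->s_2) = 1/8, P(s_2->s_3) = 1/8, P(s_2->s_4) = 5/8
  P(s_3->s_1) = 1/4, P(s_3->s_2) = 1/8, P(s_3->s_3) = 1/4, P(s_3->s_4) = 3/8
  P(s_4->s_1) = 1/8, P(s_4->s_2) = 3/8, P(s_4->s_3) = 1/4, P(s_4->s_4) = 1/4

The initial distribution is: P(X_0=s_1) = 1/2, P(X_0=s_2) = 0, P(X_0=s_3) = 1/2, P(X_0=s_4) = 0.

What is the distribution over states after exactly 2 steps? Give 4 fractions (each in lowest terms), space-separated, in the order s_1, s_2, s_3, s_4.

Answer: 29/128 17/64 23/128 21/64

Derivation:
Propagating the distribution step by step (d_{t+1} = d_t * P):
d_0 = (s_1=1/2, s_2=0, s_3=1/2, s_4=0)
  d_1[s_1] = 1/2*3/8 + 0*1/8 + 1/2*1/4 + 0*1/8 = 5/16
  d_1[s_2] = 1/2*3/8 + 0*1/8 + 1/2*1/8 + 0*3/8 = 1/4
  d_1[s_3] = 1/2*1/8 + 0*1/8 + 1/2*1/4 + 0*1/4 = 3/16
  d_1[s_4] = 1/2*1/8 + 0*5/8 + 1/2*3/8 + 0*1/4 = 1/4
d_1 = (s_1=5/16, s_2=1/4, s_3=3/16, s_4=1/4)
  d_2[s_1] = 5/16*3/8 + 1/4*1/8 + 3/16*1/4 + 1/4*1/8 = 29/128
  d_2[s_2] = 5/16*3/8 + 1/4*1/8 + 3/16*1/8 + 1/4*3/8 = 17/64
  d_2[s_3] = 5/16*1/8 + 1/4*1/8 + 3/16*1/4 + 1/4*1/4 = 23/128
  d_2[s_4] = 5/16*1/8 + 1/4*5/8 + 3/16*3/8 + 1/4*1/4 = 21/64
d_2 = (s_1=29/128, s_2=17/64, s_3=23/128, s_4=21/64)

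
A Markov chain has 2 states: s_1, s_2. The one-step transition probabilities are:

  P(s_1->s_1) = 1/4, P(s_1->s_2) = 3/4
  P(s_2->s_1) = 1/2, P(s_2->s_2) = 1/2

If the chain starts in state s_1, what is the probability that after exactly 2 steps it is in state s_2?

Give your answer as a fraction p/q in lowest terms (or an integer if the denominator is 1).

Answer: 9/16

Derivation:
Computing P^2 by repeated multiplication:
P^1 =
  s_1: [1/4, 3/4]
  s_2: [1/2, 1/2]
P^2 =
  s_1: [7/16, 9/16]
  s_2: [3/8, 5/8]

(P^2)[s_1 -> s_2] = 9/16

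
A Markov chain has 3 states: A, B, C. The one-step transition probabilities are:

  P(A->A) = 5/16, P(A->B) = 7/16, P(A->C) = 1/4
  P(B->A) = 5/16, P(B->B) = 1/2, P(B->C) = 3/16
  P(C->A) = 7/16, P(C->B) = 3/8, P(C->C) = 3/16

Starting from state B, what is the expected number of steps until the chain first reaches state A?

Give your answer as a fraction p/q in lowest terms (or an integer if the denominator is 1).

Let h_i = expected steps to first reach A from state i.
Boundary: h_A = 0.
First-step equations for the other states:
  h_B = 1 + 5/16*h_A + 1/2*h_B + 3/16*h_C
  h_C = 1 + 7/16*h_A + 3/8*h_B + 3/16*h_C

Substituting h_A = 0 and rearranging gives the linear system (I - Q) h = 1:
  [1/2, -3/16] . (h_B, h_C) = 1
  [-3/8, 13/16] . (h_B, h_C) = 1

Solving yields:
  h_B = 128/43
  h_C = 112/43

Starting state is B, so the expected hitting time is h_B = 128/43.

Answer: 128/43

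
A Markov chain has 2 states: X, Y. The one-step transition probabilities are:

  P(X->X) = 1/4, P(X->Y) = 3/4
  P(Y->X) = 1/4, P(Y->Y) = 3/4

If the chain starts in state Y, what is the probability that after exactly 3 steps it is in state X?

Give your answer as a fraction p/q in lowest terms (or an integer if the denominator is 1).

Computing P^3 by repeated multiplication:
P^1 =
  X: [1/4, 3/4]
  Y: [1/4, 3/4]
P^2 =
  X: [1/4, 3/4]
  Y: [1/4, 3/4]
P^3 =
  X: [1/4, 3/4]
  Y: [1/4, 3/4]

(P^3)[Y -> X] = 1/4

Answer: 1/4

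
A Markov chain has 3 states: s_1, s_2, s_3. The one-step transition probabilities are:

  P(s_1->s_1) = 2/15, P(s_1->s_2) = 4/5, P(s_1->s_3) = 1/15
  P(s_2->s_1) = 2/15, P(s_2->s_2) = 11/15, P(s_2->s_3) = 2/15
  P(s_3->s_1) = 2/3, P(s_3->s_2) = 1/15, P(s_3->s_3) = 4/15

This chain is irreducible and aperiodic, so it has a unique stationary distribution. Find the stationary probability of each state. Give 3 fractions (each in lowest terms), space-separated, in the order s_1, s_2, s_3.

The stationary distribution satisfies pi = pi * P, i.e.:
  pi_s_1 = 2/15*pi_s_1 + 2/15*pi_s_2 + 2/3*pi_s_3
  pi_s_2 = 4/5*pi_s_1 + 11/15*pi_s_2 + 1/15*pi_s_3
  pi_s_3 = 1/15*pi_s_1 + 2/15*pi_s_2 + 4/15*pi_s_3
with normalization: pi_s_1 + pi_s_2 + pi_s_3 = 1.

Using the first 2 balance equations plus normalization, the linear system A*pi = b is:
  [-13/15, 2/15, 2/3] . pi = 0
  [4/5, -4/15, 1/15] . pi = 0
  [1, 1, 1] . pi = 1

Solving yields:
  pi_s_1 = 6/29
  pi_s_2 = 19/29
  pi_s_3 = 4/29

Verification (pi * P):
  6/29*2/15 + 19/29*2/15 + 4/29*2/3 = 6/29 = pi_s_1  (ok)
  6/29*4/5 + 19/29*11/15 + 4/29*1/15 = 19/29 = pi_s_2  (ok)
  6/29*1/15 + 19/29*2/15 + 4/29*4/15 = 4/29 = pi_s_3  (ok)

Answer: 6/29 19/29 4/29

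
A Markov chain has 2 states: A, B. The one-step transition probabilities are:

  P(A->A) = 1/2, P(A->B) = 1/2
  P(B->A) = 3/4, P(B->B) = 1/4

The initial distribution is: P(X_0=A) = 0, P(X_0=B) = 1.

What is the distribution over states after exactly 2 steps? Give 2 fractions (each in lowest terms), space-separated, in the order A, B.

Propagating the distribution step by step (d_{t+1} = d_t * P):
d_0 = (A=0, B=1)
  d_1[A] = 0*1/2 + 1*3/4 = 3/4
  d_1[B] = 0*1/2 + 1*1/4 = 1/4
d_1 = (A=3/4, B=1/4)
  d_2[A] = 3/4*1/2 + 1/4*3/4 = 9/16
  d_2[B] = 3/4*1/2 + 1/4*1/4 = 7/16
d_2 = (A=9/16, B=7/16)

Answer: 9/16 7/16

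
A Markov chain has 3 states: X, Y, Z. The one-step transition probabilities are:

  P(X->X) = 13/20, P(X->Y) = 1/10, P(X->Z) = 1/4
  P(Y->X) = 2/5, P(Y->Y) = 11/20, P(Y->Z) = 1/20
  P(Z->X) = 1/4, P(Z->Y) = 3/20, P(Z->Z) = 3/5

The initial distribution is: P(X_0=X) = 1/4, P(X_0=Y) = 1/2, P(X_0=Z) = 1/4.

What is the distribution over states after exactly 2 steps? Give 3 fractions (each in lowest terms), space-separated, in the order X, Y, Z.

Answer: 753/1600 211/800 17/64

Derivation:
Propagating the distribution step by step (d_{t+1} = d_t * P):
d_0 = (X=1/4, Y=1/2, Z=1/4)
  d_1[X] = 1/4*13/20 + 1/2*2/5 + 1/4*1/4 = 17/40
  d_1[Y] = 1/4*1/10 + 1/2*11/20 + 1/4*3/20 = 27/80
  d_1[Z] = 1/4*1/4 + 1/2*1/20 + 1/4*3/5 = 19/80
d_1 = (X=17/40, Y=27/80, Z=19/80)
  d_2[X] = 17/40*13/20 + 27/80*2/5 + 19/80*1/4 = 753/1600
  d_2[Y] = 17/40*1/10 + 27/80*11/20 + 19/80*3/20 = 211/800
  d_2[Z] = 17/40*1/4 + 27/80*1/20 + 19/80*3/5 = 17/64
d_2 = (X=753/1600, Y=211/800, Z=17/64)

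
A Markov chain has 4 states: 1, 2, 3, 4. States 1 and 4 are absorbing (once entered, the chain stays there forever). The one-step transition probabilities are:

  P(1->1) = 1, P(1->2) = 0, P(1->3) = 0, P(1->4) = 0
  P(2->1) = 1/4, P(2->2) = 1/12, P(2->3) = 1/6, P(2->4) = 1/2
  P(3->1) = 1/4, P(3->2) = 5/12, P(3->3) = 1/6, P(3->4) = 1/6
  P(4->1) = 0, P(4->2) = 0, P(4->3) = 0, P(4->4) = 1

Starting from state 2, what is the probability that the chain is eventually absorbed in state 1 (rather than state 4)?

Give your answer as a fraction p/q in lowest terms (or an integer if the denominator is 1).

Let a_i = P(absorbed in 1 | start in state i).
Boundary conditions: a_1 = 1, a_4 = 0.
For each transient state i, a_i = sum_j P(i->j) * a_j:
  a_2 = 1/4*a_1 + 1/12*a_2 + 1/6*a_3 + 1/2*a_4
  a_3 = 1/4*a_1 + 5/12*a_2 + 1/6*a_3 + 1/6*a_4

Substituting a_1 = 1 and a_4 = 0, rearrange to (I - Q) a = r where r[i] = P(i -> 1):
  [11/12, -1/6] . (a_2, a_3) = 1/4
  [-5/12, 5/6] . (a_2, a_3) = 1/4

Solving yields:
  a_2 = 9/25
  a_3 = 12/25

Starting state is 2, so the absorption probability is a_2 = 9/25.

Answer: 9/25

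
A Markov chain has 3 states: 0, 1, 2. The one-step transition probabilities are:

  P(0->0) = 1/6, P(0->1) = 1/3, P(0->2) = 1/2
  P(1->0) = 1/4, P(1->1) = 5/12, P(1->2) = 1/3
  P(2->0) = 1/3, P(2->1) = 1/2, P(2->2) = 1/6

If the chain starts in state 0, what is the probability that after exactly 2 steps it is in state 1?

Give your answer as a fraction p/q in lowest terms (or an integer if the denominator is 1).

Answer: 4/9

Derivation:
Computing P^2 by repeated multiplication:
P^1 =
  0: [1/6, 1/3, 1/2]
  1: [1/4, 5/12, 1/3]
  2: [1/3, 1/2, 1/6]
P^2 =
  0: [5/18, 4/9, 5/18]
  1: [37/144, 61/144, 23/72]
  2: [17/72, 29/72, 13/36]

(P^2)[0 -> 1] = 4/9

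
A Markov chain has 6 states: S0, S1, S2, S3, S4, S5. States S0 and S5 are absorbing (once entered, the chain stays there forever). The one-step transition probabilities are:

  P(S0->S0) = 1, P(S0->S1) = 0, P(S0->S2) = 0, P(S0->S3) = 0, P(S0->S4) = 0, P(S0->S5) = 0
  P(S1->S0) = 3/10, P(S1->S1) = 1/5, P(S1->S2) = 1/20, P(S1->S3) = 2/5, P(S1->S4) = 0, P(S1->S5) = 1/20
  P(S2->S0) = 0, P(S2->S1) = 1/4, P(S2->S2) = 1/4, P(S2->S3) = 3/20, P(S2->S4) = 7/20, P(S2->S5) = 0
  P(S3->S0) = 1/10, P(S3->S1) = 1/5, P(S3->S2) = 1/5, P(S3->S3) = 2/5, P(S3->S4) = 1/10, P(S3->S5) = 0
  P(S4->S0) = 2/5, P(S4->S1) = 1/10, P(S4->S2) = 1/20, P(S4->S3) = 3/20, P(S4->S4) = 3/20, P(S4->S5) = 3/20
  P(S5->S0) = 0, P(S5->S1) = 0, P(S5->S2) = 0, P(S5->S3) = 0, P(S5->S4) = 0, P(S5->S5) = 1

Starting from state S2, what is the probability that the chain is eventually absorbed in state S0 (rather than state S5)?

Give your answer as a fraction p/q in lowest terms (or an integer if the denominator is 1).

Let a_i = P(absorbed in S0 | start in state i).
Boundary conditions: a_S0 = 1, a_S5 = 0.
For each transient state i, a_i = sum_j P(i->j) * a_j:
  a_S1 = 3/10*a_S0 + 1/5*a_S1 + 1/20*a_S2 + 2/5*a_S3 + 0*a_S4 + 1/20*a_S5
  a_S2 = 0*a_S0 + 1/4*a_S1 + 1/4*a_S2 + 3/20*a_S3 + 7/20*a_S4 + 0*a_S5
  a_S3 = 1/10*a_S0 + 1/5*a_S1 + 1/5*a_S2 + 2/5*a_S3 + 1/10*a_S4 + 0*a_S5
  a_S4 = 2/5*a_S0 + 1/10*a_S1 + 1/20*a_S2 + 3/20*a_S3 + 3/20*a_S4 + 3/20*a_S5

Substituting a_S0 = 1 and a_S5 = 0, rearrange to (I - Q) a = r where r[i] = P(i -> S0):
  [4/5, -1/20, -2/5, 0] . (a_S1, a_S2, a_S3, a_S4) = 3/10
  [-1/4, 3/4, -3/20, -7/20] . (a_S1, a_S2, a_S3, a_S4) = 0
  [-1/5, -1/5, 3/5, -1/10] . (a_S1, a_S2, a_S3, a_S4) = 1/10
  [-1/10, -1/20, -3/20, 17/20] . (a_S1, a_S2, a_S3, a_S4) = 2/5

Solving yields:
  a_S1 = 4016/4725
  a_S2 = 142/175
  a_S3 = 4009/4725
  a_S4 = 3629/4725

Starting state is S2, so the absorption probability is a_S2 = 142/175.

Answer: 142/175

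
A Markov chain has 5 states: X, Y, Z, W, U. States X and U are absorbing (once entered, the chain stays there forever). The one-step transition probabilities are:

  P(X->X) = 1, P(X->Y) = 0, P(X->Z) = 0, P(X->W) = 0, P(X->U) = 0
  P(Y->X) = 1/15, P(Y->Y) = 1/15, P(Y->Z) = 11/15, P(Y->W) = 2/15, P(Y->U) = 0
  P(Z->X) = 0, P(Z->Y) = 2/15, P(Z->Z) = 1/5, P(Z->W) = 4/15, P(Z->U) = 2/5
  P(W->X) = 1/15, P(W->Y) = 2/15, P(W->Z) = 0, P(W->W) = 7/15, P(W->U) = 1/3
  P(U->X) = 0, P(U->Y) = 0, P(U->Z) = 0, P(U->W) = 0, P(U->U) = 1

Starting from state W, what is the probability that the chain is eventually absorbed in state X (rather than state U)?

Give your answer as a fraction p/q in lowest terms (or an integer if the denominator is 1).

Answer: 85/516

Derivation:
Let a_i = P(absorbed in X | start in state i).
Boundary conditions: a_X = 1, a_U = 0.
For each transient state i, a_i = sum_j P(i->j) * a_j:
  a_Y = 1/15*a_X + 1/15*a_Y + 11/15*a_Z + 2/15*a_W + 0*a_U
  a_Z = 0*a_X + 2/15*a_Y + 1/5*a_Z + 4/15*a_W + 2/5*a_U
  a_W = 1/15*a_X + 2/15*a_Y + 0*a_Z + 7/15*a_W + 1/3*a_U

Substituting a_X = 1 and a_U = 0, rearrange to (I - Q) a = r where r[i] = P(i -> X):
  [14/15, -11/15, -2/15] . (a_Y, a_Z, a_W) = 1/15
  [-2/15, 4/5, -4/15] . (a_Y, a_Z, a_W) = 0
  [-2/15, 0, 8/15] . (a_Y, a_Z, a_W) = 1/15

Solving yields:
  a_Y = 41/258
  a_Z = 7/86
  a_W = 85/516

Starting state is W, so the absorption probability is a_W = 85/516.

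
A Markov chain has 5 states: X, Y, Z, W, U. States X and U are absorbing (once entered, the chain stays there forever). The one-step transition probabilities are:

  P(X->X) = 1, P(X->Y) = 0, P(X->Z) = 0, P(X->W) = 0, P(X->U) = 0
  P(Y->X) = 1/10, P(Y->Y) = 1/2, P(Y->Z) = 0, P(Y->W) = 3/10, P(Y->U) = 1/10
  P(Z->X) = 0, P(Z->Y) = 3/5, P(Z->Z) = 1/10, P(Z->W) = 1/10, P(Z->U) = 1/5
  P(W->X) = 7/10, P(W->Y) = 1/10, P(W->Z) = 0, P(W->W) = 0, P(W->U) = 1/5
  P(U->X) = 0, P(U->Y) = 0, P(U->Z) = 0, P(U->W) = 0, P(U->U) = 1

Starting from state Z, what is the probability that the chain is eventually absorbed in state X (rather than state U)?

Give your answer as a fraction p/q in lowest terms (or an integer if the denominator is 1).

Let a_i = P(absorbed in X | start in state i).
Boundary conditions: a_X = 1, a_U = 0.
For each transient state i, a_i = sum_j P(i->j) * a_j:
  a_Y = 1/10*a_X + 1/2*a_Y + 0*a_Z + 3/10*a_W + 1/10*a_U
  a_Z = 0*a_X + 3/5*a_Y + 1/10*a_Z + 1/10*a_W + 1/5*a_U
  a_W = 7/10*a_X + 1/10*a_Y + 0*a_Z + 0*a_W + 1/5*a_U

Substituting a_X = 1 and a_U = 0, rearrange to (I - Q) a = r where r[i] = P(i -> X):
  [1/2, 0, -3/10] . (a_Y, a_Z, a_W) = 1/10
  [-3/5, 9/10, -1/10] . (a_Y, a_Z, a_W) = 0
  [-1/10, 0, 1] . (a_Y, a_Z, a_W) = 7/10

Solving yields:
  a_Y = 31/47
  a_Z = 74/141
  a_W = 36/47

Starting state is Z, so the absorption probability is a_Z = 74/141.

Answer: 74/141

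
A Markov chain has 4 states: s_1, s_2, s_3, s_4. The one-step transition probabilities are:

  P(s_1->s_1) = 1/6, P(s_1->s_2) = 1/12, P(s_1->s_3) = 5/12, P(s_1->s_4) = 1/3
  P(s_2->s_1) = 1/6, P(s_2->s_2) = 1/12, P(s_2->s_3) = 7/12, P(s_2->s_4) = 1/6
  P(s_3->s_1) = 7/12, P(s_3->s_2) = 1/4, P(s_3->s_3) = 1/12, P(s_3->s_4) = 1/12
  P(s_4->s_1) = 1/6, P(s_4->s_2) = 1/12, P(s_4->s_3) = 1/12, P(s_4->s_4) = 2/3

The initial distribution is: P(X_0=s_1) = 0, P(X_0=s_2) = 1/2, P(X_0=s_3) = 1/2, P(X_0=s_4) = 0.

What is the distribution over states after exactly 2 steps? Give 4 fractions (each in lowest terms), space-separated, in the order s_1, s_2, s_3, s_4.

Propagating the distribution step by step (d_{t+1} = d_t * P):
d_0 = (s_1=0, s_2=1/2, s_3=1/2, s_4=0)
  d_1[s_1] = 0*1/6 + 1/2*1/6 + 1/2*7/12 + 0*1/6 = 3/8
  d_1[s_2] = 0*1/12 + 1/2*1/12 + 1/2*1/4 + 0*1/12 = 1/6
  d_1[s_3] = 0*5/12 + 1/2*7/12 + 1/2*1/12 + 0*1/12 = 1/3
  d_1[s_4] = 0*1/3 + 1/2*1/6 + 1/2*1/12 + 0*2/3 = 1/8
d_1 = (s_1=3/8, s_2=1/6, s_3=1/3, s_4=1/8)
  d_2[s_1] = 3/8*1/6 + 1/6*1/6 + 1/3*7/12 + 1/8*1/6 = 11/36
  d_2[s_2] = 3/8*1/12 + 1/6*1/12 + 1/3*1/4 + 1/8*1/12 = 5/36
  d_2[s_3] = 3/8*5/12 + 1/6*7/12 + 1/3*1/12 + 1/8*1/12 = 7/24
  d_2[s_4] = 3/8*1/3 + 1/6*1/6 + 1/3*1/12 + 1/8*2/3 = 19/72
d_2 = (s_1=11/36, s_2=5/36, s_3=7/24, s_4=19/72)

Answer: 11/36 5/36 7/24 19/72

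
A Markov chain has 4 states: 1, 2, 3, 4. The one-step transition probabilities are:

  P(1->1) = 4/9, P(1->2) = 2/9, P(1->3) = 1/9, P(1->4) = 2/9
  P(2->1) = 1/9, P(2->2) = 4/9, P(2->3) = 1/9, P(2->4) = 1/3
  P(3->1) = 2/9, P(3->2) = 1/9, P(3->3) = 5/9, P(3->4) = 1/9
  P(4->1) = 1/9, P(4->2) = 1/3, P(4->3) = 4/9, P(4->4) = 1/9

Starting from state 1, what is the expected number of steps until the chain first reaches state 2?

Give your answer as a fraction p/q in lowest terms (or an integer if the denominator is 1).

Answer: 53/11

Derivation:
Let h_i = expected steps to first reach 2 from state i.
Boundary: h_2 = 0.
First-step equations for the other states:
  h_1 = 1 + 4/9*h_1 + 2/9*h_2 + 1/9*h_3 + 2/9*h_4
  h_3 = 1 + 2/9*h_1 + 1/9*h_2 + 5/9*h_3 + 1/9*h_4
  h_4 = 1 + 1/9*h_1 + 1/3*h_2 + 4/9*h_3 + 1/9*h_4

Substituting h_2 = 0 and rearranging gives the linear system (I - Q) h = 1:
  [5/9, -1/9, -2/9] . (h_1, h_3, h_4) = 1
  [-2/9, 4/9, -1/9] . (h_1, h_3, h_4) = 1
  [-1/9, -4/9, 8/9] . (h_1, h_3, h_4) = 1

Solving yields:
  h_1 = 53/11
  h_3 = 64/11
  h_4 = 51/11

Starting state is 1, so the expected hitting time is h_1 = 53/11.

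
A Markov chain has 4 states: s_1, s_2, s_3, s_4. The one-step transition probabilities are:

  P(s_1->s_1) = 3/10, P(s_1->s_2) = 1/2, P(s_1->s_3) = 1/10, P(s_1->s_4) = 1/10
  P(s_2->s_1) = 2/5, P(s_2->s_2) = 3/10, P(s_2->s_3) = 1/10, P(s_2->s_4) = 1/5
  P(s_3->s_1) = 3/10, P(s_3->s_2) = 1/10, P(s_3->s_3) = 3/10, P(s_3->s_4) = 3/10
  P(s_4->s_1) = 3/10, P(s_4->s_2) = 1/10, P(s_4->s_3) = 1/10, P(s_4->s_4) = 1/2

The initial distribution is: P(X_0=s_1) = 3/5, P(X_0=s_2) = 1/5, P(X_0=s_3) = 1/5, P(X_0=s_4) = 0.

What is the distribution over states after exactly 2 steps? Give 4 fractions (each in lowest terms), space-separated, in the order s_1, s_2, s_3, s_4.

Answer: 169/500 38/125 16/125 23/100

Derivation:
Propagating the distribution step by step (d_{t+1} = d_t * P):
d_0 = (s_1=3/5, s_2=1/5, s_3=1/5, s_4=0)
  d_1[s_1] = 3/5*3/10 + 1/5*2/5 + 1/5*3/10 + 0*3/10 = 8/25
  d_1[s_2] = 3/5*1/2 + 1/5*3/10 + 1/5*1/10 + 0*1/10 = 19/50
  d_1[s_3] = 3/5*1/10 + 1/5*1/10 + 1/5*3/10 + 0*1/10 = 7/50
  d_1[s_4] = 3/5*1/10 + 1/5*1/5 + 1/5*3/10 + 0*1/2 = 4/25
d_1 = (s_1=8/25, s_2=19/50, s_3=7/50, s_4=4/25)
  d_2[s_1] = 8/25*3/10 + 19/50*2/5 + 7/50*3/10 + 4/25*3/10 = 169/500
  d_2[s_2] = 8/25*1/2 + 19/50*3/10 + 7/50*1/10 + 4/25*1/10 = 38/125
  d_2[s_3] = 8/25*1/10 + 19/50*1/10 + 7/50*3/10 + 4/25*1/10 = 16/125
  d_2[s_4] = 8/25*1/10 + 19/50*1/5 + 7/50*3/10 + 4/25*1/2 = 23/100
d_2 = (s_1=169/500, s_2=38/125, s_3=16/125, s_4=23/100)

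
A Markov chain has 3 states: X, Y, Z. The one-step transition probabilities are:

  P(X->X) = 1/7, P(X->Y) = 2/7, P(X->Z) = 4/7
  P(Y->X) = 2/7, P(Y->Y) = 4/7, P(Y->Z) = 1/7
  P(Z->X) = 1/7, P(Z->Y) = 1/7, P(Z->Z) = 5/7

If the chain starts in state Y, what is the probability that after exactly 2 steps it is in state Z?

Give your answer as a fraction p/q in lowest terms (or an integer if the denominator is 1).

Answer: 17/49

Derivation:
Computing P^2 by repeated multiplication:
P^1 =
  X: [1/7, 2/7, 4/7]
  Y: [2/7, 4/7, 1/7]
  Z: [1/7, 1/7, 5/7]
P^2 =
  X: [9/49, 2/7, 26/49]
  Y: [11/49, 3/7, 17/49]
  Z: [8/49, 11/49, 30/49]

(P^2)[Y -> Z] = 17/49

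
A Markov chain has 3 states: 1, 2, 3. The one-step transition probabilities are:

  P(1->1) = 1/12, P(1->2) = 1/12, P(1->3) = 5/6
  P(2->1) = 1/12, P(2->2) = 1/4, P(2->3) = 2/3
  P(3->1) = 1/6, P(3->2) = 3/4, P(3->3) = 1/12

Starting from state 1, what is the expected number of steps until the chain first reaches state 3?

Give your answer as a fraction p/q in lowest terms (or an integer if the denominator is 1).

Let h_i = expected steps to first reach 3 from state i.
Boundary: h_3 = 0.
First-step equations for the other states:
  h_1 = 1 + 1/12*h_1 + 1/12*h_2 + 5/6*h_3
  h_2 = 1 + 1/12*h_1 + 1/4*h_2 + 2/3*h_3

Substituting h_3 = 0 and rearranging gives the linear system (I - Q) h = 1:
  [11/12, -1/12] . (h_1, h_2) = 1
  [-1/12, 3/4] . (h_1, h_2) = 1

Solving yields:
  h_1 = 60/49
  h_2 = 72/49

Starting state is 1, so the expected hitting time is h_1 = 60/49.

Answer: 60/49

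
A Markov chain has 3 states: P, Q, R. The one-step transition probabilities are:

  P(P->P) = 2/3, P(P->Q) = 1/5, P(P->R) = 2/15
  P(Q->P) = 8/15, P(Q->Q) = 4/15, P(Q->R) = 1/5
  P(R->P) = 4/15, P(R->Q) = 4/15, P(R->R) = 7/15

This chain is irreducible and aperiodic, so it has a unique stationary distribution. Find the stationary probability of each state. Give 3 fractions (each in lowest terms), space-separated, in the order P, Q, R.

The stationary distribution satisfies pi = pi * P, i.e.:
  pi_P = 2/3*pi_P + 8/15*pi_Q + 4/15*pi_R
  pi_Q = 1/5*pi_P + 4/15*pi_Q + 4/15*pi_R
  pi_R = 2/15*pi_P + 1/5*pi_Q + 7/15*pi_R
with normalization: pi_P + pi_Q + pi_R = 1.

Using the first 2 balance equations plus normalization, the linear system A*pi = b is:
  [-1/3, 8/15, 4/15] . pi = 0
  [1/5, -11/15, 4/15] . pi = 0
  [1, 1, 1] . pi = 1

Solving yields:
  pi_P = 76/139
  pi_Q = 32/139
  pi_R = 31/139

Verification (pi * P):
  76/139*2/3 + 32/139*8/15 + 31/139*4/15 = 76/139 = pi_P  (ok)
  76/139*1/5 + 32/139*4/15 + 31/139*4/15 = 32/139 = pi_Q  (ok)
  76/139*2/15 + 32/139*1/5 + 31/139*7/15 = 31/139 = pi_R  (ok)

Answer: 76/139 32/139 31/139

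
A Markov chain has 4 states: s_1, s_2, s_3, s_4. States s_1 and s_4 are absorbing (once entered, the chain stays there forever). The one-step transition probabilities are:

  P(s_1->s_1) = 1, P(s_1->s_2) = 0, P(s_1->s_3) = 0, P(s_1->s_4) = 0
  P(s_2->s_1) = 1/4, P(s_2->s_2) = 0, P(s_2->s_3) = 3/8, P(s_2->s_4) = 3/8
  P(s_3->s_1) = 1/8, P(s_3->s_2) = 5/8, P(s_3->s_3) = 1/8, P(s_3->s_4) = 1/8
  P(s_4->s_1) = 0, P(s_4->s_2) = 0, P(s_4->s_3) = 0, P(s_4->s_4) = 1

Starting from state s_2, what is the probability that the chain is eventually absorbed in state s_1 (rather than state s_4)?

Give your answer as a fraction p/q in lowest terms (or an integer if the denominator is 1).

Let a_i = P(absorbed in s_1 | start in state i).
Boundary conditions: a_s_1 = 1, a_s_4 = 0.
For each transient state i, a_i = sum_j P(i->j) * a_j:
  a_s_2 = 1/4*a_s_1 + 0*a_s_2 + 3/8*a_s_3 + 3/8*a_s_4
  a_s_3 = 1/8*a_s_1 + 5/8*a_s_2 + 1/8*a_s_3 + 1/8*a_s_4

Substituting a_s_1 = 1 and a_s_4 = 0, rearrange to (I - Q) a = r where r[i] = P(i -> s_1):
  [1, -3/8] . (a_s_2, a_s_3) = 1/4
  [-5/8, 7/8] . (a_s_2, a_s_3) = 1/8

Solving yields:
  a_s_2 = 17/41
  a_s_3 = 18/41

Starting state is s_2, so the absorption probability is a_s_2 = 17/41.

Answer: 17/41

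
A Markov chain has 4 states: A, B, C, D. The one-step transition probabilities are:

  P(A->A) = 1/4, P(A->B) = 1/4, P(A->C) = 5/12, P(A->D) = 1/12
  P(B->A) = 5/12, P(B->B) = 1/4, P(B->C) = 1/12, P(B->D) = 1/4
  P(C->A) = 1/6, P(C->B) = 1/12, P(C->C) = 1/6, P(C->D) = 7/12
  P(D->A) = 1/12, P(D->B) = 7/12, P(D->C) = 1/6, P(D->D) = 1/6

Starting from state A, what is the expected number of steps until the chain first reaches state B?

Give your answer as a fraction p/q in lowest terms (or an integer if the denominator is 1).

Let h_i = expected steps to first reach B from state i.
Boundary: h_B = 0.
First-step equations for the other states:
  h_A = 1 + 1/4*h_A + 1/4*h_B + 5/12*h_C + 1/12*h_D
  h_C = 1 + 1/6*h_A + 1/12*h_B + 1/6*h_C + 7/12*h_D
  h_D = 1 + 1/12*h_A + 7/12*h_B + 1/6*h_C + 1/6*h_D

Substituting h_B = 0 and rearranging gives the linear system (I - Q) h = 1:
  [3/4, -5/12, -1/12] . (h_A, h_C, h_D) = 1
  [-1/6, 5/6, -7/12] . (h_A, h_C, h_D) = 1
  [-1/12, -1/6, 5/6] . (h_A, h_C, h_D) = 1

Solving yields:
  h_A = 2196/625
  h_C = 2172/625
  h_D = 1404/625

Starting state is A, so the expected hitting time is h_A = 2196/625.

Answer: 2196/625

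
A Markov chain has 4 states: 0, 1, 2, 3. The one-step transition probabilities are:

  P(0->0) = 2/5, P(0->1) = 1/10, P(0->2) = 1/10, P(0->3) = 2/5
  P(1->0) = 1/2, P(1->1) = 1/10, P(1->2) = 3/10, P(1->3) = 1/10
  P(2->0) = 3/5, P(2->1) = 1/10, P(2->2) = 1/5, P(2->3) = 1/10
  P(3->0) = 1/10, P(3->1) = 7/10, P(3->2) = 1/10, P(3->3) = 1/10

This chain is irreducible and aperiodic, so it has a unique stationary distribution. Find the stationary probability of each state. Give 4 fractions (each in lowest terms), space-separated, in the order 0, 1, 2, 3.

Answer: 89/228 35/152 37/228 33/152

Derivation:
The stationary distribution satisfies pi = pi * P, i.e.:
  pi_0 = 2/5*pi_0 + 1/2*pi_1 + 3/5*pi_2 + 1/10*pi_3
  pi_1 = 1/10*pi_0 + 1/10*pi_1 + 1/10*pi_2 + 7/10*pi_3
  pi_2 = 1/10*pi_0 + 3/10*pi_1 + 1/5*pi_2 + 1/10*pi_3
  pi_3 = 2/5*pi_0 + 1/10*pi_1 + 1/10*pi_2 + 1/10*pi_3
with normalization: pi_0 + pi_1 + pi_2 + pi_3 = 1.

Using the first 3 balance equations plus normalization, the linear system A*pi = b is:
  [-3/5, 1/2, 3/5, 1/10] . pi = 0
  [1/10, -9/10, 1/10, 7/10] . pi = 0
  [1/10, 3/10, -4/5, 1/10] . pi = 0
  [1, 1, 1, 1] . pi = 1

Solving yields:
  pi_0 = 89/228
  pi_1 = 35/152
  pi_2 = 37/228
  pi_3 = 33/152

Verification (pi * P):
  89/228*2/5 + 35/152*1/2 + 37/228*3/5 + 33/152*1/10 = 89/228 = pi_0  (ok)
  89/228*1/10 + 35/152*1/10 + 37/228*1/10 + 33/152*7/10 = 35/152 = pi_1  (ok)
  89/228*1/10 + 35/152*3/10 + 37/228*1/5 + 33/152*1/10 = 37/228 = pi_2  (ok)
  89/228*2/5 + 35/152*1/10 + 37/228*1/10 + 33/152*1/10 = 33/152 = pi_3  (ok)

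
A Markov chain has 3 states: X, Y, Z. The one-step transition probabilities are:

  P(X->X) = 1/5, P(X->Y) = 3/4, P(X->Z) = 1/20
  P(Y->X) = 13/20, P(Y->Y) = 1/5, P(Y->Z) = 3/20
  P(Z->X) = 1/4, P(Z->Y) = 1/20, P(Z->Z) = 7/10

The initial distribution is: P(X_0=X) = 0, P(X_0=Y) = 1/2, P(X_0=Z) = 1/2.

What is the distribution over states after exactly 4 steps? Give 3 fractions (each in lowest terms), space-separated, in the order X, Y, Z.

Propagating the distribution step by step (d_{t+1} = d_t * P):
d_0 = (X=0, Y=1/2, Z=1/2)
  d_1[X] = 0*1/5 + 1/2*13/20 + 1/2*1/4 = 9/20
  d_1[Y] = 0*3/4 + 1/2*1/5 + 1/2*1/20 = 1/8
  d_1[Z] = 0*1/20 + 1/2*3/20 + 1/2*7/10 = 17/40
d_1 = (X=9/20, Y=1/8, Z=17/40)
  d_2[X] = 9/20*1/5 + 1/8*13/20 + 17/40*1/4 = 111/400
  d_2[Y] = 9/20*3/4 + 1/8*1/5 + 17/40*1/20 = 307/800
  d_2[Z] = 9/20*1/20 + 1/8*3/20 + 17/40*7/10 = 271/800
d_2 = (X=111/400, Y=307/800, Z=271/800)
  d_3[X] = 111/400*1/5 + 307/800*13/20 + 271/800*1/4 = 3117/8000
  d_3[Y] = 111/400*3/4 + 307/800*1/5 + 271/800*1/20 = 4829/16000
  d_3[Z] = 111/400*1/20 + 307/800*3/20 + 271/800*7/10 = 4937/16000
d_3 = (X=3117/8000, Y=4829/16000, Z=4937/16000)
  d_4[X] = 3117/8000*1/5 + 4829/16000*13/20 + 4937/16000*1/4 = 56199/160000
  d_4[Y] = 3117/8000*3/4 + 4829/16000*1/5 + 4937/16000*1/20 = 117763/320000
  d_4[Z] = 3117/8000*1/20 + 4829/16000*3/20 + 4937/16000*7/10 = 89839/320000
d_4 = (X=56199/160000, Y=117763/320000, Z=89839/320000)

Answer: 56199/160000 117763/320000 89839/320000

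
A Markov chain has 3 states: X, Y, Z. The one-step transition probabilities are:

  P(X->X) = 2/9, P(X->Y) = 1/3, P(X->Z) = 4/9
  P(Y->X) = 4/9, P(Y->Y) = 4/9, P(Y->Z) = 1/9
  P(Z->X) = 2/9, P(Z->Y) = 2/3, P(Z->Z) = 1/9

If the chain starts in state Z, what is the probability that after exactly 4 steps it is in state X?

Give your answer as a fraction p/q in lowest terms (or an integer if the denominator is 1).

Computing P^4 by repeated multiplication:
P^1 =
  X: [2/9, 1/3, 4/9]
  Y: [4/9, 4/9, 1/9]
  Z: [2/9, 2/3, 1/9]
P^2 =
  X: [8/27, 14/27, 5/27]
  Y: [26/81, 34/81, 7/27]
  Z: [10/27, 4/9, 5/27]
P^3 =
  X: [82/243, 110/243, 17/81]
  Y: [230/729, 340/729, 53/243]
  Z: [26/81, 4/9, 19/81]
P^4 =
  X: [706/2187, 992/2187, 163/729]
  Y: [2138/6561, 3004/6561, 473/2187]
  Z: [26/81, 112/243, 53/243]

(P^4)[Z -> X] = 26/81

Answer: 26/81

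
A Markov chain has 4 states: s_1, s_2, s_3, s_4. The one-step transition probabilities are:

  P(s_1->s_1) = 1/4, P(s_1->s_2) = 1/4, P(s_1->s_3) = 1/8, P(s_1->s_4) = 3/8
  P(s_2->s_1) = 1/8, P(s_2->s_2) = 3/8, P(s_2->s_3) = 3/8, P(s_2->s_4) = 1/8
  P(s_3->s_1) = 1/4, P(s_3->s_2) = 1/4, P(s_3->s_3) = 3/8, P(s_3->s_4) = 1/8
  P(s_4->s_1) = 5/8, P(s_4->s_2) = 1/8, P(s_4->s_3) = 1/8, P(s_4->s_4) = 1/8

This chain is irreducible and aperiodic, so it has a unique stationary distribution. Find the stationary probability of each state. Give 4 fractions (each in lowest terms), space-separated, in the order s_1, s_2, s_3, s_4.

The stationary distribution satisfies pi = pi * P, i.e.:
  pi_s_1 = 1/4*pi_s_1 + 1/8*pi_s_2 + 1/4*pi_s_3 + 5/8*pi_s_4
  pi_s_2 = 1/4*pi_s_1 + 3/8*pi_s_2 + 1/4*pi_s_3 + 1/8*pi_s_4
  pi_s_3 = 1/8*pi_s_1 + 3/8*pi_s_2 + 3/8*pi_s_3 + 1/8*pi_s_4
  pi_s_4 = 3/8*pi_s_1 + 1/8*pi_s_2 + 1/8*pi_s_3 + 1/8*pi_s_4
with normalization: pi_s_1 + pi_s_2 + pi_s_3 + pi_s_4 = 1.

Using the first 3 balance equations plus normalization, the linear system A*pi = b is:
  [-3/4, 1/8, 1/4, 5/8] . pi = 0
  [1/4, -5/8, 1/4, 1/8] . pi = 0
  [1/8, 3/8, -5/8, 1/8] . pi = 0
  [1, 1, 1, 1] . pi = 1

Solving yields:
  pi_s_1 = 59/202
  pi_s_2 = 26/101
  pi_s_3 = 51/202
  pi_s_4 = 20/101

Verification (pi * P):
  59/202*1/4 + 26/101*1/8 + 51/202*1/4 + 20/101*5/8 = 59/202 = pi_s_1  (ok)
  59/202*1/4 + 26/101*3/8 + 51/202*1/4 + 20/101*1/8 = 26/101 = pi_s_2  (ok)
  59/202*1/8 + 26/101*3/8 + 51/202*3/8 + 20/101*1/8 = 51/202 = pi_s_3  (ok)
  59/202*3/8 + 26/101*1/8 + 51/202*1/8 + 20/101*1/8 = 20/101 = pi_s_4  (ok)

Answer: 59/202 26/101 51/202 20/101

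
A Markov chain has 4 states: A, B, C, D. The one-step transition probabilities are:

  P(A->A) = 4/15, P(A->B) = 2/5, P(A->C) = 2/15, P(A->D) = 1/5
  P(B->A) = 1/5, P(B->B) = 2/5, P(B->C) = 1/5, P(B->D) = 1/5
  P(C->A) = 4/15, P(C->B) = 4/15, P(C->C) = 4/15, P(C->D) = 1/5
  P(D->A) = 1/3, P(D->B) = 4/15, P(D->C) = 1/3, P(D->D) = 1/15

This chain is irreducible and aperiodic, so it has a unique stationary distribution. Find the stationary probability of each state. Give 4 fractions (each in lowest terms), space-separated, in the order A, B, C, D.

Answer: 855/3349 1162/3349 741/3349 3/17

Derivation:
The stationary distribution satisfies pi = pi * P, i.e.:
  pi_A = 4/15*pi_A + 1/5*pi_B + 4/15*pi_C + 1/3*pi_D
  pi_B = 2/5*pi_A + 2/5*pi_B + 4/15*pi_C + 4/15*pi_D
  pi_C = 2/15*pi_A + 1/5*pi_B + 4/15*pi_C + 1/3*pi_D
  pi_D = 1/5*pi_A + 1/5*pi_B + 1/5*pi_C + 1/15*pi_D
with normalization: pi_A + pi_B + pi_C + pi_D = 1.

Using the first 3 balance equations plus normalization, the linear system A*pi = b is:
  [-11/15, 1/5, 4/15, 1/3] . pi = 0
  [2/5, -3/5, 4/15, 4/15] . pi = 0
  [2/15, 1/5, -11/15, 1/3] . pi = 0
  [1, 1, 1, 1] . pi = 1

Solving yields:
  pi_A = 855/3349
  pi_B = 1162/3349
  pi_C = 741/3349
  pi_D = 3/17

Verification (pi * P):
  855/3349*4/15 + 1162/3349*1/5 + 741/3349*4/15 + 3/17*1/3 = 855/3349 = pi_A  (ok)
  855/3349*2/5 + 1162/3349*2/5 + 741/3349*4/15 + 3/17*4/15 = 1162/3349 = pi_B  (ok)
  855/3349*2/15 + 1162/3349*1/5 + 741/3349*4/15 + 3/17*1/3 = 741/3349 = pi_C  (ok)
  855/3349*1/5 + 1162/3349*1/5 + 741/3349*1/5 + 3/17*1/15 = 3/17 = pi_D  (ok)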